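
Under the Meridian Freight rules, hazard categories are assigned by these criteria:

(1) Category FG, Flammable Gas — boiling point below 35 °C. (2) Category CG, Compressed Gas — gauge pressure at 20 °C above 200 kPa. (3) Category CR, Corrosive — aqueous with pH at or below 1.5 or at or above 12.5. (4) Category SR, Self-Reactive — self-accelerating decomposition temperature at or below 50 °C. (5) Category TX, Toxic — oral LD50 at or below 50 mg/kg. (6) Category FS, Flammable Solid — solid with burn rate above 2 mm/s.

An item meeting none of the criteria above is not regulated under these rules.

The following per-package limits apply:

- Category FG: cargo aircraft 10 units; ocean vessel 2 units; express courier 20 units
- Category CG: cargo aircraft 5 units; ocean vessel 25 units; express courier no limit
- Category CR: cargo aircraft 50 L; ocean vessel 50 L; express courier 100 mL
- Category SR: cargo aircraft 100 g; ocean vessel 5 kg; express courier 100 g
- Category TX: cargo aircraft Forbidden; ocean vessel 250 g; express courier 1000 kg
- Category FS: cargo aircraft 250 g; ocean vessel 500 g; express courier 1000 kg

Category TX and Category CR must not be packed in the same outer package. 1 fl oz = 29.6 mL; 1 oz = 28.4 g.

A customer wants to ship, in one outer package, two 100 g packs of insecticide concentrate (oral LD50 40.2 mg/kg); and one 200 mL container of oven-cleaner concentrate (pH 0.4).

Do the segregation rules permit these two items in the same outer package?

No

The insecticide concentrate has oral LD50 40.2 mg/kg, which is ≤ 50 mg/kg, so it is Category TX (Toxic).
The oven-cleaner concentrate has pH 0.4, which is ≤ 1.5, so it is Category CR (Corrosive).
Category TX and Category CR may not share an outer package.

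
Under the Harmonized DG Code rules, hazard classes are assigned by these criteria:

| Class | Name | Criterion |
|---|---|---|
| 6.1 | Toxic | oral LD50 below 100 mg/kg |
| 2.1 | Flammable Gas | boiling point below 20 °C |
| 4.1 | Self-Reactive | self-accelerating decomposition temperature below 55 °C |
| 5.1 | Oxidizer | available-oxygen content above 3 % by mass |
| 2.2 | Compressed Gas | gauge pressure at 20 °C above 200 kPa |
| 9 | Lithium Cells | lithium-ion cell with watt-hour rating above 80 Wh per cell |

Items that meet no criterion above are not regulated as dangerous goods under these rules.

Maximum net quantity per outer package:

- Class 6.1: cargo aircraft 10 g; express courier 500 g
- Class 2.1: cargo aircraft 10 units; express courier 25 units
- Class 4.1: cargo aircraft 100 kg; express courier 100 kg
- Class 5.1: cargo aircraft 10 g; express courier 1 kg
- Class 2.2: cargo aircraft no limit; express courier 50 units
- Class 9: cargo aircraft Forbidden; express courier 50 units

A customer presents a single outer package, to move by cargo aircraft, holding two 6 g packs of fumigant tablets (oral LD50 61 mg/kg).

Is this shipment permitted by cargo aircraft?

With oral LD50 61 mg/kg (< 100 mg/kg), the fumigant tablets fall in Class 6.1.
Class 6.1 quantity: two 6 g packs = 12 g.
12 g > 10 g (cargo aircraft limit, Class 6.1) — over the limit.

No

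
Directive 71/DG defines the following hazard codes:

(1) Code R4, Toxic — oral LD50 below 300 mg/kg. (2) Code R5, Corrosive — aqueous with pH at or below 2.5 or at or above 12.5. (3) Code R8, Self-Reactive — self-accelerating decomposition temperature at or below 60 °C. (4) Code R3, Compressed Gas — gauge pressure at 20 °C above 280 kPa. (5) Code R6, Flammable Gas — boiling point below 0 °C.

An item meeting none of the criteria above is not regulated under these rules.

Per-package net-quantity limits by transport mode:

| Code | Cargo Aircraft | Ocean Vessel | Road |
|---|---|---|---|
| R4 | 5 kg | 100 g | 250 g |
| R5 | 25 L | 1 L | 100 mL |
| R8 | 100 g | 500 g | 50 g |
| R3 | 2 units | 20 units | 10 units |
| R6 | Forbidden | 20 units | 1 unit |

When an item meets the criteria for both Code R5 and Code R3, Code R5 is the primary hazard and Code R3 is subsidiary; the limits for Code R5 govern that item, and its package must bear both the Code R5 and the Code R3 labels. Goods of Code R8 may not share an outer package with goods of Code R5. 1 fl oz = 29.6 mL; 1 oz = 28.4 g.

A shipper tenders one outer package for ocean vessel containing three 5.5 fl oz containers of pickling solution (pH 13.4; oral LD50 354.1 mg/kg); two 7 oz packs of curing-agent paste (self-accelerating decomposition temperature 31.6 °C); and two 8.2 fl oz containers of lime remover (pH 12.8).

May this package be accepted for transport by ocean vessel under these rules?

No

The pickling solution has pH 13.4, which is ≥ 12.5, so it is Code R5 (Corrosive).
Curing-agent paste: self-accelerating decomposition temperature 31.6 °C ≤ 60 °C → Code R8 (Self-Reactive).
The lime remover has pH 12.8, which is ≥ 12.5, so it is Code R5 (Corrosive).
Code R8 quantity: two 7 oz packs = 397.6 g.
397.6 g is within the ocean vessel limit of 500 g for Code R8.
Total Code R5: (three 5.5 fl oz containers = 488.4 mL) + (two 8.2 fl oz containers = 485.44 mL) = 973.84 mL.
973.84 mL ≤ 1 L (ocean vessel limit, Code R5) — within limit.
Code R8 and Code R5 may not share an outer package.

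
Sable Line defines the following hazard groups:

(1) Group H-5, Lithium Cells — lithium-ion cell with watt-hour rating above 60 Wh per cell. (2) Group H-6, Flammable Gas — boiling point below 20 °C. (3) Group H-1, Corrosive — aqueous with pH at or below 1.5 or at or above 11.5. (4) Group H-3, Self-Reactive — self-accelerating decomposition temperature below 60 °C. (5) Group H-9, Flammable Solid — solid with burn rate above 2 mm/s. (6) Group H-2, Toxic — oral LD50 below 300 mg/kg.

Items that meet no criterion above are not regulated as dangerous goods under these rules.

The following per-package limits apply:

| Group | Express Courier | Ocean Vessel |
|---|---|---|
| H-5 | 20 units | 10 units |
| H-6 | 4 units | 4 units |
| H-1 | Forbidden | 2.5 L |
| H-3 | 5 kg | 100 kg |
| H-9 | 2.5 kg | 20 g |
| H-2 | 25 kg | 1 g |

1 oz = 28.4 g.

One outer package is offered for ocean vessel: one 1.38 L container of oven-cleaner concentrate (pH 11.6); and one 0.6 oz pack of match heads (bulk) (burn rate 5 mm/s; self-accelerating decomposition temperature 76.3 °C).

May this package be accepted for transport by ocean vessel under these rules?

Yes

Oven-cleaner concentrate: pH 11.6 ≥ 11.5 → Group H-1 (Corrosive).
The match heads (bulk) have burn rate 5 mm/s, which is > 2 mm/s, so they are Group H-9 (Flammable Solid).
Group H-9 quantity: one 0.6 oz pack = 17.04 g.
That is within the Group H-9 ocean vessel limit of 20 g.
Group H-1 quantity: 1.38 L.
1.38 L ≤ 2.5 L (ocean vessel limit, Group H-1) — within limit.
Every hazard group is within its ocean vessel limit and no segregation rule is violated.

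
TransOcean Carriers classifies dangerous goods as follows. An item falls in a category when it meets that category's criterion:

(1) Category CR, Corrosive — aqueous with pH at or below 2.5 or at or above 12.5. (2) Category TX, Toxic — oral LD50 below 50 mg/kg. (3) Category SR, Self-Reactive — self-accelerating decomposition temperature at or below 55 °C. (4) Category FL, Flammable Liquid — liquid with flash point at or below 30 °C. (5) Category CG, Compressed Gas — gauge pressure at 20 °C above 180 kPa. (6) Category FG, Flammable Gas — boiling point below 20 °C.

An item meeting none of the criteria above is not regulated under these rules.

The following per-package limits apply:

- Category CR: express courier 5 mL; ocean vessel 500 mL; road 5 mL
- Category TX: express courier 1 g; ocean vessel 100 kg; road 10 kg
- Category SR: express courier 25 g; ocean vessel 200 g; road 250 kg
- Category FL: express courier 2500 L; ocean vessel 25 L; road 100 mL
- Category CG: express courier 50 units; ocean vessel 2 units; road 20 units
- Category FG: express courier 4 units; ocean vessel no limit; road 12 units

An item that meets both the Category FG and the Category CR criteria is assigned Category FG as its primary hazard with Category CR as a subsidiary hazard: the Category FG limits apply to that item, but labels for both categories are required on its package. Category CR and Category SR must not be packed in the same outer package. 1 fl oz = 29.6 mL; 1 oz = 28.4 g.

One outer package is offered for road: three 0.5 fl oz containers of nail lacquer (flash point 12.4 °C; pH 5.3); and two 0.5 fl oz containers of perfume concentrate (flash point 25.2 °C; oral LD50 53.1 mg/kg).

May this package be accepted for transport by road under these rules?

The nail lacquer has flash point 12.4 °C, which is ≤ 30 °C, so it is Category FL (Flammable Liquid).
Flash point 25.2 °C meets the Category FL criterion (Flammable Liquid), so the perfume concentrate is Category FL.
Total Category FL: (three 0.5 fl oz containers = 44.4 mL) + (two 0.5 fl oz containers = 29.6 mL) = 74 mL.
That is within the Category FL road limit of 100 mL.

Yes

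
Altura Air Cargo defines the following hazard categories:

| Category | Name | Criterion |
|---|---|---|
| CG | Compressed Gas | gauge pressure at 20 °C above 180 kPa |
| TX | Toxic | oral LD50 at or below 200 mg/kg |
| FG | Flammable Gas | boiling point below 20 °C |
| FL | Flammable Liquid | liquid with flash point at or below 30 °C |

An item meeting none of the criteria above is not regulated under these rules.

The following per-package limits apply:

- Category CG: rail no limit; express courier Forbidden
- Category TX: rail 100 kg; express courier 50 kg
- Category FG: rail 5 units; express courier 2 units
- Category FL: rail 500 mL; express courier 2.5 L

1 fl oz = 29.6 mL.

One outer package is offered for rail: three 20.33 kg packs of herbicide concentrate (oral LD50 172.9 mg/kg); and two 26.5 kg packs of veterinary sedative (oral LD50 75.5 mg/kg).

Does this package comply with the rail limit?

No

The herbicide concentrate has oral LD50 172.9 mg/kg, which is ≤ 200 mg/kg, so it is Category TX (Toxic).
With oral LD50 75.5 mg/kg (≤ 200 mg/kg), the veterinary sedative falls in Category TX.
Category TX net quantity: (three 20.33 kg packs = 60.99 kg) + (two 26.5 kg packs = 53 kg) = 113.99 kg.
113.99 kg > 100 kg (rail limit, Category TX) — over the limit.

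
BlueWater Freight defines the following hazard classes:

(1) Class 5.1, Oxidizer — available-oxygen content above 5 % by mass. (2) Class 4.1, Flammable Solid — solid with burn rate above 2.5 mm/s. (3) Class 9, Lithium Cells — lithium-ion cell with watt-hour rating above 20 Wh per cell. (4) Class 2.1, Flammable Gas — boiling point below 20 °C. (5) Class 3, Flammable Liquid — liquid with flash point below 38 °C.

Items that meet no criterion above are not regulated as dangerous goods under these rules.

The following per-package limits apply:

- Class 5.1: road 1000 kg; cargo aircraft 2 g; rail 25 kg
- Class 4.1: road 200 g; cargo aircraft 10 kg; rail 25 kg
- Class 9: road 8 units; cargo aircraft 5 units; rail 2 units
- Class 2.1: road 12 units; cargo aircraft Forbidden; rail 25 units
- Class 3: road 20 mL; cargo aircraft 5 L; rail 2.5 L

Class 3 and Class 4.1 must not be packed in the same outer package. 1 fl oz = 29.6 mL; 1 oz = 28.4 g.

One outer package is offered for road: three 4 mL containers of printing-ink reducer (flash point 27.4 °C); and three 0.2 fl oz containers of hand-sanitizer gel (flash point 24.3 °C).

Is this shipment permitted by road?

No

The printing-ink reducer has flash point 27.4 °C, which is < 38 °C, so it is Class 3 (Flammable Liquid).
With flash point 24.3 °C (< 38 °C), the hand-sanitizer gel falls in Class 3.
Class 3 net quantity: (three 4 mL containers = 12 mL) + (three 0.2 fl oz containers = 17.76 mL) = 29.76 mL.
29.76 mL > 20 mL (road limit, Class 3) — over the limit.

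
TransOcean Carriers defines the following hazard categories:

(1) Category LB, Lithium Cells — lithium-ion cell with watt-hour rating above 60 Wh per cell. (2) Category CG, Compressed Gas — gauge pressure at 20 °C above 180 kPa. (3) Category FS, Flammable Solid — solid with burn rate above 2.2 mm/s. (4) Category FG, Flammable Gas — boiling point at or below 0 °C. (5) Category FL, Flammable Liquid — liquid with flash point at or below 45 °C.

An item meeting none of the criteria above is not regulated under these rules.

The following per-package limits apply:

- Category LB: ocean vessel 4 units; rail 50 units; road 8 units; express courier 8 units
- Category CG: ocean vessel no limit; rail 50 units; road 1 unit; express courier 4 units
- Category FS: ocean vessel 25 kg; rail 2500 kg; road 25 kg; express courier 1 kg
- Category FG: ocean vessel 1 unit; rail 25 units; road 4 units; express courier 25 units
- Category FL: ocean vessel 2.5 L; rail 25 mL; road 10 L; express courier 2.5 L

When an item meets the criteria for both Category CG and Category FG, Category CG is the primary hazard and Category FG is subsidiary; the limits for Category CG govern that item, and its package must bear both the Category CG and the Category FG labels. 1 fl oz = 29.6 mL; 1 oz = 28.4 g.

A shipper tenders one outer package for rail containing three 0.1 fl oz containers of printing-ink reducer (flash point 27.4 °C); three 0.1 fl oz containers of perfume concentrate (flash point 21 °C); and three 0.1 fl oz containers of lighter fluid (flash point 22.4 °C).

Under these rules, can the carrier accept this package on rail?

Printing-ink reducer: flash point 27.4 °C ≤ 45 °C → Category FL (Flammable Liquid).
The perfume concentrate has flash point 21 °C, which is ≤ 45 °C, so it is Category FL (Flammable Liquid).
With flash point 22.4 °C (≤ 45 °C), the lighter fluid falls in Category FL.
Category FL net quantity: (three 0.1 fl oz containers = 8.88 mL) + (three 0.1 fl oz containers = 8.88 mL) + (three 0.1 fl oz containers = 8.88 mL) = 26.64 mL.
26.64 mL > 25 mL (rail limit, Category FL) — over the limit.

No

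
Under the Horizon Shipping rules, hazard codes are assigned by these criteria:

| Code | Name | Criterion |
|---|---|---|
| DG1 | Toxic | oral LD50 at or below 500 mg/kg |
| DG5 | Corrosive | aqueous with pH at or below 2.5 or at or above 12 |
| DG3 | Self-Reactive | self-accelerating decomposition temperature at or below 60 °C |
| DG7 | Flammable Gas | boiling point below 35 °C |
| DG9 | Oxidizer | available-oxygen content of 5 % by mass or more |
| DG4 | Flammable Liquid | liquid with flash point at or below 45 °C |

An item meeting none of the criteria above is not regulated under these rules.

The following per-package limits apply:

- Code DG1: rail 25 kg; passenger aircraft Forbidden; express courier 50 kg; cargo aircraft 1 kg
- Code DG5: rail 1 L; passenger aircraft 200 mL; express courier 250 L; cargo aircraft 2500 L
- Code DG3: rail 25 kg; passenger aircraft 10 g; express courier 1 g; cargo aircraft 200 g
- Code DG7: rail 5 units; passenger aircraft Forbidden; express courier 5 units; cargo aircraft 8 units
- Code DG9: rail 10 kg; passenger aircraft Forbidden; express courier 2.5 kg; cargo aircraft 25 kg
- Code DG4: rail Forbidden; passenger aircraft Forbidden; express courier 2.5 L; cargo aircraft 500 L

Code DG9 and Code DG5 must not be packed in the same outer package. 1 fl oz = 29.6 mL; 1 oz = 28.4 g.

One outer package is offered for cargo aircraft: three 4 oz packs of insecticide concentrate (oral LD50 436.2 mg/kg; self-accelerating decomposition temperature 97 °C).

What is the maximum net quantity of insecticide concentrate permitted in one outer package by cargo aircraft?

Insecticide concentrate: oral LD50 436.2 mg/kg ≤ 500 mg/kg → Code DG1 (Toxic).
The cargo aircraft limit for Code DG1 is 1 kg.

1 kg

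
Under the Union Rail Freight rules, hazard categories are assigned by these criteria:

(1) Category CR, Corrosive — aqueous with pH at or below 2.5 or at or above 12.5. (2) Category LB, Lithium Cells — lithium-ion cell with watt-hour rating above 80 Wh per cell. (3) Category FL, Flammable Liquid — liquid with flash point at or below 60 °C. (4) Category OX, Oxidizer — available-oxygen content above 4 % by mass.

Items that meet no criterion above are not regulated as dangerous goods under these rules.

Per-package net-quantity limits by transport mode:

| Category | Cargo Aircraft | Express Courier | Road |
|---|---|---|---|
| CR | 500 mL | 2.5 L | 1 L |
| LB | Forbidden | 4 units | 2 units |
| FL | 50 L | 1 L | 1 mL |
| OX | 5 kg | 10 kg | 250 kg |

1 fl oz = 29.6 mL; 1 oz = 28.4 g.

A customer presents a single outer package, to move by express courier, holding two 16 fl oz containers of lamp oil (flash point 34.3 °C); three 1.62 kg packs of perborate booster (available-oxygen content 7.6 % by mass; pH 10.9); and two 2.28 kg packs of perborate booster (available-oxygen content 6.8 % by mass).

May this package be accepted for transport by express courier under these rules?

With flash point 34.3 °C (≤ 60 °C), the lamp oil falls in Category FL.
Perborate booster: available-oxygen content 7.6 % by mass > 4 % by mass → Category OX (Oxidizer).
The perborate booster has available-oxygen content 6.8 % by mass, which is > 4 % by mass, so it is Category OX (Oxidizer).
Category FL quantity: two 16 fl oz containers = 947.2 mL.
That is within the Category FL express courier limit of 1 L.
Total Category OX: (three 1.62 kg packs = 4.86 kg) + (two 2.28 kg packs = 4.56 kg) = 9.42 kg.
That is within the Category OX express courier limit of 10 kg.
Every hazard category is within its express courier limit and no segregation rule is violated.

Yes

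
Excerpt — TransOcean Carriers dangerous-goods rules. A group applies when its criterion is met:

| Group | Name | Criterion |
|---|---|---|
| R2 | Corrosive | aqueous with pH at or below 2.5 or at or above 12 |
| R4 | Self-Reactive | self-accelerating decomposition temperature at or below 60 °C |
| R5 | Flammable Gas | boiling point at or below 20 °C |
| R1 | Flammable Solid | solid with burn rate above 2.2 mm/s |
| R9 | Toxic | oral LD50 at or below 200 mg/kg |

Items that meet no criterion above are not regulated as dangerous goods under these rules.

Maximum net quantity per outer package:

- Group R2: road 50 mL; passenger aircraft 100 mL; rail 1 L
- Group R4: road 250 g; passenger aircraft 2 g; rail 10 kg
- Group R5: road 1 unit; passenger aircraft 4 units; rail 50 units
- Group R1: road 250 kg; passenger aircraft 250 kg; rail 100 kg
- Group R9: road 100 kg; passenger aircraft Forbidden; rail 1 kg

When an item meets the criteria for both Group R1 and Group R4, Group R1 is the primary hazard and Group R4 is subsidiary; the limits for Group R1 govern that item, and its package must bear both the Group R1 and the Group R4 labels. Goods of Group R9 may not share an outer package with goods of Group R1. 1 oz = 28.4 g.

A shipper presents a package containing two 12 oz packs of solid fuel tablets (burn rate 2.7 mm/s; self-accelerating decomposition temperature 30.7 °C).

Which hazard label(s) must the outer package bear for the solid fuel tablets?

The solid fuel tablets have burn rate 2.7 mm/s, which is > 2.2 mm/s, so they are Group R1 (Flammable Solid).
The solid fuel tablets have self-accelerating decomposition temperature 30.7 °C, which is ≤ 60 °C, so they are Group R4 (Self-Reactive).
By the precedence rule Group R1 is primary and Group R4 is subsidiary, and that rule requires both labels on the package.

Group R1 and R4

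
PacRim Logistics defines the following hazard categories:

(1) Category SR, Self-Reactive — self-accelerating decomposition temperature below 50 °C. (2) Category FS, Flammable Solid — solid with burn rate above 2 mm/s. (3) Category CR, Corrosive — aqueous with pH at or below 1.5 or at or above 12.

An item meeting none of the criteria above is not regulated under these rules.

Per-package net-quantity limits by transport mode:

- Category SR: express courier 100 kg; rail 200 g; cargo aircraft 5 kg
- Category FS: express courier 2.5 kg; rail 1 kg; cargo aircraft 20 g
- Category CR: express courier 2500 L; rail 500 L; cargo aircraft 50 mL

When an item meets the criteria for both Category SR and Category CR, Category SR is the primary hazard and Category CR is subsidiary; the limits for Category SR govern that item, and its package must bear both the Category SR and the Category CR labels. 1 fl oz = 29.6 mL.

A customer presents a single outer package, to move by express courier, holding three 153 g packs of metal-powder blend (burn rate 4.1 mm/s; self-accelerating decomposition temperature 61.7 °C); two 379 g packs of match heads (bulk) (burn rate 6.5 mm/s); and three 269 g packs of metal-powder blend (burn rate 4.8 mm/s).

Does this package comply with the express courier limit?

With burn rate 4.1 mm/s (> 2 mm/s), the metal-powder blend falls in Category FS.
With burn rate 6.5 mm/s (> 2 mm/s), the match heads (bulk) fall in Category FS.
Metal-powder blend: burn rate 4.8 mm/s > 2 mm/s → Category FS (Flammable Solid).
Total Category FS: (three 153 g packs = 459 g) + (two 379 g packs = 758 g) + (three 269 g packs = 807 g) = 2.024 kg.
2.024 kg ≤ 2.5 kg (express courier limit, Category FS) — within limit.

Yes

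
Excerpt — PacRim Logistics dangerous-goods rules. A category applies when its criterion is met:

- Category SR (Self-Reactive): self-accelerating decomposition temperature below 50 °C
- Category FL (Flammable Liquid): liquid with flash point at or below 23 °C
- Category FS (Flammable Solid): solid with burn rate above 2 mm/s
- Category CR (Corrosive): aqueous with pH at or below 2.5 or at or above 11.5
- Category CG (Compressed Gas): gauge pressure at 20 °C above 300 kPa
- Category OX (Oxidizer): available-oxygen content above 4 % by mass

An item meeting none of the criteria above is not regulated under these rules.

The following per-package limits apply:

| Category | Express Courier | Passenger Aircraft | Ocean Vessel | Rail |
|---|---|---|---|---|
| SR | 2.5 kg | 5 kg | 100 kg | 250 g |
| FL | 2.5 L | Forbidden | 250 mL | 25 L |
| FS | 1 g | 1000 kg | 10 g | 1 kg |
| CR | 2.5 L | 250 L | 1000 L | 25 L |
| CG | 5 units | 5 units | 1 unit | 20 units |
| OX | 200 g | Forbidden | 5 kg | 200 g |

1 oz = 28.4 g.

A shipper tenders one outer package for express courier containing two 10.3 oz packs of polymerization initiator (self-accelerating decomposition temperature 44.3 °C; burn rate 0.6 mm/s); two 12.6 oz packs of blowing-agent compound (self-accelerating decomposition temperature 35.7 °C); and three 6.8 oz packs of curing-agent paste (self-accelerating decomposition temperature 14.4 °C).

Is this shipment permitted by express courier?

The polymerization initiator has self-accelerating decomposition temperature 44.3 °C, which is < 50 °C, so it is Category SR (Self-Reactive).
Blowing-agent compound: self-accelerating decomposition temperature 35.7 °C < 50 °C → Category SR (Self-Reactive).
Self-accelerating decomposition temperature 14.4 °C meets the Category SR criterion (Self-Reactive), so the curing-agent paste is Category SR.
Category SR net quantity: (two 10.3 oz packs = 585.04 g) + (two 12.6 oz packs = 715.68 g) + (three 6.8 oz packs = 579.36 g) = 1880.08 g.
1880.08 g ≤ 2.5 kg (express courier limit, Category SR) — within limit.

Yes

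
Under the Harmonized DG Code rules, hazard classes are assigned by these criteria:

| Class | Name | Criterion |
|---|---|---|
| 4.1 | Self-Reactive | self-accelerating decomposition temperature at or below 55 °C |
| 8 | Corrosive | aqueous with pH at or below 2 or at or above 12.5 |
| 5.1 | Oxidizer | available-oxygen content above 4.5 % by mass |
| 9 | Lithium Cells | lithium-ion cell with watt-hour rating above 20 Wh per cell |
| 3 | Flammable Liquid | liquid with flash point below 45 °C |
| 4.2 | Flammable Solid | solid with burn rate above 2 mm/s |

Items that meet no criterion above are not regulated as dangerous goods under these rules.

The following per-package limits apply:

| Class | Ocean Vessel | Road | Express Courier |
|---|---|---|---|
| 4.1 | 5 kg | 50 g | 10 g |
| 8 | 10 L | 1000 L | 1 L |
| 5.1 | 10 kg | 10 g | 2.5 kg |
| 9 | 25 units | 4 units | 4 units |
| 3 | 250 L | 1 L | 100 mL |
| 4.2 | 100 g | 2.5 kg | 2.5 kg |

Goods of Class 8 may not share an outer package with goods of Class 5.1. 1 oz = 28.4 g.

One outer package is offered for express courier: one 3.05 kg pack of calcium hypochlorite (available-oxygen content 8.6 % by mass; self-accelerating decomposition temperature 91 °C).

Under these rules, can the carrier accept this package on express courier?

With available-oxygen content 8.6 % by mass (> 4.5 % by mass), the calcium hypochlorite falls in Class 5.1.
Class 5.1 quantity: 3.05 kg.
3.05 kg > 2.5 kg (express courier limit, Class 5.1) — over the limit.

No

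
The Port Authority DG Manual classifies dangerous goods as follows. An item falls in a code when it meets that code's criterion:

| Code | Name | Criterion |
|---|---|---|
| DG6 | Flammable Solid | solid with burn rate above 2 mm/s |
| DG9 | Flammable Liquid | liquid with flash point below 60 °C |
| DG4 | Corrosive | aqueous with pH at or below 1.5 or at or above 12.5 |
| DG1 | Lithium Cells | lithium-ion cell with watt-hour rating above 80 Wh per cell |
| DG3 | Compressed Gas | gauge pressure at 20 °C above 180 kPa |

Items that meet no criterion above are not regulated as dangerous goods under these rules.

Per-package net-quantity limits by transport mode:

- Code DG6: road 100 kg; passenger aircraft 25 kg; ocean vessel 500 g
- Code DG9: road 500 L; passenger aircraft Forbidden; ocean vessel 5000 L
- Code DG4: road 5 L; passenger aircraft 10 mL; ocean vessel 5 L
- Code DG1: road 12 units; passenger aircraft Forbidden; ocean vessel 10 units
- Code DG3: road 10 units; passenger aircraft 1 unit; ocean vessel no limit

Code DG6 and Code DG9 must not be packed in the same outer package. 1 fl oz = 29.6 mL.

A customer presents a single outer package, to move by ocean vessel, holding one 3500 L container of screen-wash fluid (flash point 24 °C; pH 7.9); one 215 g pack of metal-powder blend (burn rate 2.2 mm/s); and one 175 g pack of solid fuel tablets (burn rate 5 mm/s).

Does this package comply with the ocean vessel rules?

The screen-wash fluid has flash point 24 °C, which is < 60 °C, so it is Code DG9 (Flammable Liquid).
With burn rate 2.2 mm/s (> 2 mm/s), the metal-powder blend falls in Code DG6.
Solid fuel tablets: burn rate 5 mm/s > 2 mm/s → Code DG6 (Flammable Solid).
Code DG6 net quantity: 215 g + 175 g = 390 g.
That is within the Code DG6 ocean vessel limit of 500 g.
Code DG9 quantity: 3500 L.
That is within the Code DG9 ocean vessel limit of 5000 L.
Code DG6 and Code DG9 may not share an outer package.

No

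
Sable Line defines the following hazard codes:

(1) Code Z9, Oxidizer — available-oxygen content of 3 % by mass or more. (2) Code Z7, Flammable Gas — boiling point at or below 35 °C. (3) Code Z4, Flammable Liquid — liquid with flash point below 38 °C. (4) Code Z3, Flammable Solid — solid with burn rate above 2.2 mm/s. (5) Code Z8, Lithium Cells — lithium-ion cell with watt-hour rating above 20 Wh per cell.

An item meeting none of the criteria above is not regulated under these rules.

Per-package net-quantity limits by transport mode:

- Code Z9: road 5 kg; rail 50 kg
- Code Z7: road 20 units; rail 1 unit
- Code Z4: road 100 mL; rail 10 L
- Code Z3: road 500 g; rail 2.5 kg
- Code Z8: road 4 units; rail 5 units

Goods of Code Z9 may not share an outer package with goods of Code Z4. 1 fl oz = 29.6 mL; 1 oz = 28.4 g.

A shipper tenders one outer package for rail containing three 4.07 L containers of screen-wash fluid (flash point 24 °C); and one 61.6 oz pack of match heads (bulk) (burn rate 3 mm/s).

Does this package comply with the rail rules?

With flash point 24 °C (< 38 °C), the screen-wash fluid falls in Code Z4.
Burn rate 3 mm/s meets the Code Z3 criterion (Flammable Solid), so the match heads (bulk) are Code Z3.
Code Z4 quantity: three 4.07 L containers = 12.21 L.
12.21 L exceeds the rail limit of 10 L for Code Z4.
Code Z3 quantity: one 61.6 oz pack = 1749.44 g.
1749.44 g ≤ 2.5 kg (rail limit, Code Z3) — within limit.
The segregation rule (Code Z9 with Code Z4) does not apply to Code Z4 with Code Z3.

No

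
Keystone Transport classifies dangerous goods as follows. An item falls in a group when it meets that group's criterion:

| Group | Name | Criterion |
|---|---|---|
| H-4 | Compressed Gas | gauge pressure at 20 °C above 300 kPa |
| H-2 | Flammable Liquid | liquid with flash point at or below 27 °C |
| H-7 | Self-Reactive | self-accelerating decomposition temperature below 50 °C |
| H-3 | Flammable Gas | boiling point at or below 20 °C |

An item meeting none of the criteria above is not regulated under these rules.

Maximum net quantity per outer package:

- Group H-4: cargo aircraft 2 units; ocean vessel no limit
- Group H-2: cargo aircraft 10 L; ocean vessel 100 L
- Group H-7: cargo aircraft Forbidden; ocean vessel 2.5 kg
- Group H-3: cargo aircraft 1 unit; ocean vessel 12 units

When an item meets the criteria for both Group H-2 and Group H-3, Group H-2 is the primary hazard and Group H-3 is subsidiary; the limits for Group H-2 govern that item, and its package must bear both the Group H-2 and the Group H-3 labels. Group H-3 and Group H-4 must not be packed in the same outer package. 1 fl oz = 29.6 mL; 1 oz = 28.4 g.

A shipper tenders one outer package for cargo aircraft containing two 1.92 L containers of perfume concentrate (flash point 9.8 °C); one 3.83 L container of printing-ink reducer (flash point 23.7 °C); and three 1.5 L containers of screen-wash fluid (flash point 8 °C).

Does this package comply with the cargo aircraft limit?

The perfume concentrate has flash point 9.8 °C, which is ≤ 27 °C, so it is Group H-2 (Flammable Liquid).
The printing-ink reducer has flash point 23.7 °C, which is ≤ 27 °C, so it is Group H-2 (Flammable Liquid).
Flash point 8 °C meets the Group H-2 criterion (Flammable Liquid), so the screen-wash fluid is Group H-2.
Total Group H-2: (two 1.92 L containers = 3.84 L) + 3.83 L + (three 1.5 L containers = 4.5 L) = 12.17 L.
12.17 L exceeds the cargo aircraft limit of 10 L for Group H-2.

No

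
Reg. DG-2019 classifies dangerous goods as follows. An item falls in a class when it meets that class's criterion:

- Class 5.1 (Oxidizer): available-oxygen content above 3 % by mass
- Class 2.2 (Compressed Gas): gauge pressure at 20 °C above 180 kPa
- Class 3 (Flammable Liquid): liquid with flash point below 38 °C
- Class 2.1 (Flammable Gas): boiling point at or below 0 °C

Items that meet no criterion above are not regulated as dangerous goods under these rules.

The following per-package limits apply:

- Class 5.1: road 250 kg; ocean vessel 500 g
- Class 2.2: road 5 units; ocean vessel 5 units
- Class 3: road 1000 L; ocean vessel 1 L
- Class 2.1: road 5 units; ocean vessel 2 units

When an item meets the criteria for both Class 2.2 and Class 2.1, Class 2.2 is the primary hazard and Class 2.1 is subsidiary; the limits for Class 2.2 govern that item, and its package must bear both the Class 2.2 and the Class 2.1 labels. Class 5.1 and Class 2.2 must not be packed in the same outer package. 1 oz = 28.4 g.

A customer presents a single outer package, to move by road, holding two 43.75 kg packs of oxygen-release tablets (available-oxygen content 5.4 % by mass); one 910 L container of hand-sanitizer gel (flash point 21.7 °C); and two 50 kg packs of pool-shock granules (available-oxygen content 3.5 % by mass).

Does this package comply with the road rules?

With available-oxygen content 5.4 % by mass (> 3 % by mass), the oxygen-release tablets fall in Class 5.1.
Flash point 21.7 °C meets the Class 3 criterion (Flammable Liquid), so the hand-sanitizer gel is Class 3.
The pool-shock granules have available-oxygen content 3.5 % by mass, which is > 3 % by mass, so they are Class 5.1 (Oxidizer).
Class 5.1 net quantity: (two 43.75 kg packs = 87.5 kg) + (two 50 kg packs = 100 kg) = 187.5 kg.
187.5 kg ≤ 250 kg (road limit, Class 5.1) — within limit.
Class 3 quantity: 910 L.
910 L is within the road limit of 1000 L for Class 3.
The segregation rule (Class 5.1 with Class 2.2) does not apply to Class 5.1 with Class 3.
Every hazard class is within its road limit and no segregation rule is violated.

Yes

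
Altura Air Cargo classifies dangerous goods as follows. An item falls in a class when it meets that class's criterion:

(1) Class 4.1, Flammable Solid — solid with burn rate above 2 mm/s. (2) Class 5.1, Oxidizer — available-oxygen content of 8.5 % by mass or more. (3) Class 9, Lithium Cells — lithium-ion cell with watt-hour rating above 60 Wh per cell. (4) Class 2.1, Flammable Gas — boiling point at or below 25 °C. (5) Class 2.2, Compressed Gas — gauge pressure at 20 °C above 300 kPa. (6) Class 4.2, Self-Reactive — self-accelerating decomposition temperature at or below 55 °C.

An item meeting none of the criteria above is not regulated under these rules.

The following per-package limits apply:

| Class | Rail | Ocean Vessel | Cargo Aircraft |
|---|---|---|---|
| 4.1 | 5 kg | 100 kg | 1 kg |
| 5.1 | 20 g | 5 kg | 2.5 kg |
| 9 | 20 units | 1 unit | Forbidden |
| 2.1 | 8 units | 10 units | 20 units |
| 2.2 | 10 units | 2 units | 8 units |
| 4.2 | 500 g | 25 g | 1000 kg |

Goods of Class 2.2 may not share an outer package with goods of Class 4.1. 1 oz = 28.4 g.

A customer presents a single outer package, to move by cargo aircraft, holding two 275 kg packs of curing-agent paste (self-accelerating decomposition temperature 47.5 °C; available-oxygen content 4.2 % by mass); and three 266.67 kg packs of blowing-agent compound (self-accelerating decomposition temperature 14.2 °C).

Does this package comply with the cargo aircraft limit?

Curing-agent paste: self-accelerating decomposition temperature 47.5 °C ≤ 55 °C → Class 4.2 (Self-Reactive).
Self-accelerating decomposition temperature 14.2 °C meets the Class 4.2 criterion (Self-Reactive), so the blowing-agent compound is Class 4.2.
Total Class 4.2: (two 275 kg packs = 550 kg) + (three 266.67 kg packs = 800.01 kg) = 1350.01 kg.
1350.01 kg > 1000 kg (cargo aircraft limit, Class 4.2) — over the limit.

No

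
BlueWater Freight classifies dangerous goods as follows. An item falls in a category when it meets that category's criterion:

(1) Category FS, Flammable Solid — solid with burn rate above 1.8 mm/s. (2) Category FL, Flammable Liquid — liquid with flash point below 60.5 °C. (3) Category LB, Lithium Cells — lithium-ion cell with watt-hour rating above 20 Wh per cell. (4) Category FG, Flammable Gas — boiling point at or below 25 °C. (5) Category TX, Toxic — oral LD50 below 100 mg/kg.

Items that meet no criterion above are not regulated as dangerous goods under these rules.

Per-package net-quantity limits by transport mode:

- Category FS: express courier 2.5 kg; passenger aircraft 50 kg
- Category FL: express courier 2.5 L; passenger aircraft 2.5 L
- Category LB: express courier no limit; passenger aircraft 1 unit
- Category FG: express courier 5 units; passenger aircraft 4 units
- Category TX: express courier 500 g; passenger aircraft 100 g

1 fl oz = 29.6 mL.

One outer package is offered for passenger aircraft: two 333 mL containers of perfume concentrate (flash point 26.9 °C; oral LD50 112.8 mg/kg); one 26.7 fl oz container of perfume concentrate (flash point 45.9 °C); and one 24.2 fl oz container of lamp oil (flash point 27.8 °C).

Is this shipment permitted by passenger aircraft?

Flash point 26.9 °C meets the Category FL criterion (Flammable Liquid), so the perfume concentrate is Category FL.
Flash point 45.9 °C meets the Category FL criterion (Flammable Liquid), so the perfume concentrate is Category FL.
Flash point 27.8 °C meets the Category FL criterion (Flammable Liquid), so the lamp oil is Category FL.
Total Category FL: (two 333 mL containers = 666 mL) + (one 26.7 fl oz container = 790.32 mL) + (one 24.2 fl oz container = 716.32 mL) = 2172.64 mL.
2172.64 mL ≤ 2.5 L (passenger aircraft limit, Category FL) — within limit.

Yes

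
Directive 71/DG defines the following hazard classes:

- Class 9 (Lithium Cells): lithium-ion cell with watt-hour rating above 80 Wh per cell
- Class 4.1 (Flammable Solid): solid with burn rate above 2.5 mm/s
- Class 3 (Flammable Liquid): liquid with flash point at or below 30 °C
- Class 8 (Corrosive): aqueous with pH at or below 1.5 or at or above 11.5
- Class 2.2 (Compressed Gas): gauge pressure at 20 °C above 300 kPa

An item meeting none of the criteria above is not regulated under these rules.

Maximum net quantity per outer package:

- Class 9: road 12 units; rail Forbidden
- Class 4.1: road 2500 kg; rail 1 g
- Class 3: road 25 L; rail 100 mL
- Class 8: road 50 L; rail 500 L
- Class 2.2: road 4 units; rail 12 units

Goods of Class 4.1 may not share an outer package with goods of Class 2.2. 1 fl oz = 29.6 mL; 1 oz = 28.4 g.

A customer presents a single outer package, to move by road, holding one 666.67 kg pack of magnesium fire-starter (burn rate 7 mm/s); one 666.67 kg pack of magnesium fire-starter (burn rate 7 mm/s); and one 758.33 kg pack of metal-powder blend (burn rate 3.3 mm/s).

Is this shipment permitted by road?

Yes

Magnesium fire-starter: burn rate 7 mm/s > 2.5 mm/s → Class 4.1 (Flammable Solid).
The magnesium fire-starter has burn rate 7 mm/s, which is > 2.5 mm/s, so it is Class 4.1 (Flammable Solid).
With burn rate 3.3 mm/s (> 2.5 mm/s), the metal-powder blend falls in Class 4.1.
Class 4.1 net quantity: 666.67 kg + 666.67 kg + 758.33 kg = 2091.67 kg.
2091.67 kg is within the road limit of 2500 kg for Class 4.1.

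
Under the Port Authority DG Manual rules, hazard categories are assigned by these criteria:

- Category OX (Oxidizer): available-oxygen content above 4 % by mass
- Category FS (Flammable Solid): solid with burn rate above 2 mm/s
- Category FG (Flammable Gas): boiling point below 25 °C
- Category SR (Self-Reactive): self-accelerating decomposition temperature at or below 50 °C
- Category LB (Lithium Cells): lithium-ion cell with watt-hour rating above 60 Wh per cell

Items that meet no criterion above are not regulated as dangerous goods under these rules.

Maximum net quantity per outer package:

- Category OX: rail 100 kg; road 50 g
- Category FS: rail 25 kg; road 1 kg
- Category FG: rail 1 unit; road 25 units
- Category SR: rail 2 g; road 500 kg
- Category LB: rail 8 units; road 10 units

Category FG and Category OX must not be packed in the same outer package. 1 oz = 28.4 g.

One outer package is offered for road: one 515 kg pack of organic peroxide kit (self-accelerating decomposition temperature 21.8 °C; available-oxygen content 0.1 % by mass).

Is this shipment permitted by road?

With self-accelerating decomposition temperature 21.8 °C (≤ 50 °C), the organic peroxide kit falls in Category SR.
Category SR quantity: 515 kg.
515 kg exceeds the road limit of 500 kg for Category SR.

No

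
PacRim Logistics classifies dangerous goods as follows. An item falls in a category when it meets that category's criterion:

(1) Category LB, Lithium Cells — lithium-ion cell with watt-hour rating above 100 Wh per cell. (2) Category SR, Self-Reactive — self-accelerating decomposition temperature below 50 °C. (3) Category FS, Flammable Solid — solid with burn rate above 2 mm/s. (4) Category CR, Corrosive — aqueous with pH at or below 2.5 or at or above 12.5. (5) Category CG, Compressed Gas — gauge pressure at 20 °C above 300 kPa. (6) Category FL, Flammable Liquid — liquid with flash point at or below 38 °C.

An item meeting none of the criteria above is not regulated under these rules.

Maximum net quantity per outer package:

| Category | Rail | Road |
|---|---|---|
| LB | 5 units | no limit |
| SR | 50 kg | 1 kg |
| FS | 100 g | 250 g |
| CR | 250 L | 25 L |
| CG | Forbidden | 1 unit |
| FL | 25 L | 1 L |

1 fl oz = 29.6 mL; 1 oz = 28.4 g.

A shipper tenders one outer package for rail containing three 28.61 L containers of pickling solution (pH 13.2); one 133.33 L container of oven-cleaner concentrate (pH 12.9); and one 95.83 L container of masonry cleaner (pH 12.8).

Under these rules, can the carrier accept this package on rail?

With pH 13.2 (≥ 12.5), the pickling solution falls in Category CR.
The oven-cleaner concentrate has pH 12.9, which is ≥ 12.5, so it is Category CR (Corrosive).
pH 12.8 meets the Category CR criterion (Corrosive), so the masonry cleaner is Category CR.
Category CR net quantity: (three 28.61 L containers = 85.83 L) + 133.33 L + 95.83 L = 314.99 L.
That exceeds the Category CR rail limit of 250 L.

No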